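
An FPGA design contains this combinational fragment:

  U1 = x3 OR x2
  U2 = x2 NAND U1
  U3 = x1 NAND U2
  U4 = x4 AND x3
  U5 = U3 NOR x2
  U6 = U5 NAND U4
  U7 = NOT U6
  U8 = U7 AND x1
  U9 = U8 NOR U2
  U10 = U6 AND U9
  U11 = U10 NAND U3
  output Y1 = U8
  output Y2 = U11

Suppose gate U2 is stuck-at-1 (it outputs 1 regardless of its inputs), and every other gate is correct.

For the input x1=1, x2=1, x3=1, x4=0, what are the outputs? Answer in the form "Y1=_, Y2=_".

Y1=0, Y2=1

Propagate with U2 forced: U1=1, U2=1 [stuck-at-1], U3=0, U4=0, U5=0, U6=1, U7=0, U8=0, U9=0, U10=0, U11=1.
So the outputs are Y1=0, Y2=1. (Without the fault they would be Y1=0, Y2=0.)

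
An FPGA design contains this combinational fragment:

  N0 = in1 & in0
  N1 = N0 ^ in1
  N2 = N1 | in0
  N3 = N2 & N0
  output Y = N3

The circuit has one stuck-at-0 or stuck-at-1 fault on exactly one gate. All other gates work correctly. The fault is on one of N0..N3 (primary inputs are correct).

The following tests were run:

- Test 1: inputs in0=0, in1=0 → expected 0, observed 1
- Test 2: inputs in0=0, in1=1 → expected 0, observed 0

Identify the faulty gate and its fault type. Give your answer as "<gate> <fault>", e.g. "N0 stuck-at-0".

Fault-free values for test 1 (in0=0, in1=0): N0=0, N1=0, N2=0, N3=0, giving Y=0. Observed 1.
Test 1: faults giving observed 1 are {N0 stuck-at-1, N3 stuck-at-1}.
Test 2 (in0=0, in1=1): fault-free N0=0, N1=1, N2=1, N3=0 → 0; observed 0. Eliminates N3 stuck-at-1.
Only N0 stuck-at-1 is consistent with every test.

N0 stuck-at-1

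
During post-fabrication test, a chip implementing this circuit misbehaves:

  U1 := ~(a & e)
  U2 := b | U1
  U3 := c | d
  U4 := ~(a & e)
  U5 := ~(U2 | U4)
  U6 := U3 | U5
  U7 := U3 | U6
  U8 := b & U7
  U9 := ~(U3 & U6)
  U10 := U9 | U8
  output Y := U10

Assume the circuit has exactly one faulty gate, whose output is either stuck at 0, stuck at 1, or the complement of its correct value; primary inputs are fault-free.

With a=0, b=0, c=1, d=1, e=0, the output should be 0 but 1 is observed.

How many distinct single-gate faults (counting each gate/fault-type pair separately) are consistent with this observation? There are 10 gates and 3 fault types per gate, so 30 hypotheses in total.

10

Fault-free: U1=1, U2=1, U3=1, U4=1, U5=0, U6=1, U7=1, U8=0, U9=0, U10=0 → 0. Observed 1.
  U1: none of the 3 fault types match ✗
  U2: none of the 3 fault types match ✗
  U3: stuck-at-0, inverted output ✓; others ✗
  U4: none of the 3 fault types match ✗
  U5: none of the 3 fault types match ✗
  U6: stuck-at-0, inverted output ✓; others ✗
  U7: none of the 3 fault types match ✗
  U8: stuck-at-1, inverted output ✓; others ✗
  U9: stuck-at-1, inverted output ✓; others ✗
  U10: stuck-at-1, inverted output ✓; others ✗
Consistent faults: {U3 stuck-at-0, U3 inverted output, U6 stuck-at-0, U6 inverted output, U8 stuck-at-1, U8 inverted output, U9 stuck-at-1, U9 inverted output, U10 stuck-at-1, U10 inverted output} — 10 in all.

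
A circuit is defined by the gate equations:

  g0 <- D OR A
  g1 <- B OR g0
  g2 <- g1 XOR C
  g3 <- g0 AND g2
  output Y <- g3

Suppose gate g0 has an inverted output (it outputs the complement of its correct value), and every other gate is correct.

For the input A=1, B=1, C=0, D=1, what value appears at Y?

0

Propagate with g0 forced: g0=0 [inverted output], g1=1, g2=1, g3=0.
So Y = 0. (Without the fault it would be 1.)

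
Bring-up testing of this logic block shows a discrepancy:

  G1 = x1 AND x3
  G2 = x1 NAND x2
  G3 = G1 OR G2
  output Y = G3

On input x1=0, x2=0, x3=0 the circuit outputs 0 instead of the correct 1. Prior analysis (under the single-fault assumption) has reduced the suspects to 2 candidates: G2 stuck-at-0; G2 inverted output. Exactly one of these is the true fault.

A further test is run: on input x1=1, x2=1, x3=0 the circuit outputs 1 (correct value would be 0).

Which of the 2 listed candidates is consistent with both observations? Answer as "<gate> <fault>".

G2 inverted output

Evaluate each candidate on input x1=1, x2=1, x3=0:
  G2 stuck-at-0: G1=0, G2=0 [stuck-at-0], G3=0 → 0 — eliminated
  G2 inverted output: G1=0, G2=1 [inverted output], G3=1 → 1 — matches
Only G2 inverted output reproduces the observed 1.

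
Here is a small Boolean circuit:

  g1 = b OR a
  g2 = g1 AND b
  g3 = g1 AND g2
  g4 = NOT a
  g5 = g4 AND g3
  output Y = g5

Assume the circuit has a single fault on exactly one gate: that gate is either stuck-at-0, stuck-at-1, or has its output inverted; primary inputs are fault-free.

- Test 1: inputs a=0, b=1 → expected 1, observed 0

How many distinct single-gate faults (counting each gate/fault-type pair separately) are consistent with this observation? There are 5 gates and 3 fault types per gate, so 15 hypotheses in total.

Fault-free: g1=1, g2=1, g3=1, g4=1, g5=1 → 1. Observed 0.
  g1: stuck-at-0, inverted output ✓; others ✗
  g2: stuck-at-0, inverted output ✓; others ✗
  g3: stuck-at-0, inverted output ✓; others ✗
  g4: stuck-at-0, inverted output ✓; others ✗
  g5: stuck-at-0, inverted output ✓; others ✗
Consistent faults: {g1 stuck-at-0, g1 inverted output, g2 stuck-at-0, g2 inverted output, g3 stuck-at-0, g3 inverted output, g4 stuck-at-0, g4 inverted output, g5 stuck-at-0, g5 inverted output} — 10 in all.

10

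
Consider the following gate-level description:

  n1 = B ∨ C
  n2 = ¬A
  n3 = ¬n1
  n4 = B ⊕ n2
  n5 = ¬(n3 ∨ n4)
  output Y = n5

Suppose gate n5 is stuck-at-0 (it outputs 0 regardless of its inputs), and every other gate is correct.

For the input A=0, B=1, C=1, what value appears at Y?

Propagate with n5 forced: n1=1, n2=1, n3=0, n4=0, n5=0 [stuck-at-0].
So Y = 0. (Without the fault it would be 1.)

0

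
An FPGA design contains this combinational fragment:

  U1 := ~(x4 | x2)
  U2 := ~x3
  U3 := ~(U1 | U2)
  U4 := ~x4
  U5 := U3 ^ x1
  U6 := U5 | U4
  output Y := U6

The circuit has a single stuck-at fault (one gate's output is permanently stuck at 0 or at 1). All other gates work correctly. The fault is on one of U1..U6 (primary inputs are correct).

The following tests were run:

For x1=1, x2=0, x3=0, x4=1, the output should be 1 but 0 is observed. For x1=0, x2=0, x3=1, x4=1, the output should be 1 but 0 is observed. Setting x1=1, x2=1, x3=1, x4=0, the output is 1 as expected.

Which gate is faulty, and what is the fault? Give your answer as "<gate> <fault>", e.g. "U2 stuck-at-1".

Fault-free values for test 1 (x1=1, x2=0, x3=0, x4=1): U1=0, U2=1, U3=0, U4=0, U5=1, U6=1, giving Y=1. Observed 0.
Test 1: faults giving observed 0 are {U2 stuck-at-0, U3 stuck-at-1, U5 stuck-at-0, U6 stuck-at-0}.
Test 2 (x1=0, x2=0, x3=1, x4=1): fault-free U1=0, U2=0, U3=1, U4=0, U5=1, U6=1 → 1; observed 0. Eliminates U2 stuck-at-0, U3 stuck-at-1.
Test 3 (x1=1, x2=1, x3=1, x4=0): fault-free U1=0, U2=0, U3=1, U4=1, U5=0, U6=1 → 1; observed 1. Eliminates U6 stuck-at-0.
Only U5 stuck-at-0 is consistent with every test.

U5 stuck-at-0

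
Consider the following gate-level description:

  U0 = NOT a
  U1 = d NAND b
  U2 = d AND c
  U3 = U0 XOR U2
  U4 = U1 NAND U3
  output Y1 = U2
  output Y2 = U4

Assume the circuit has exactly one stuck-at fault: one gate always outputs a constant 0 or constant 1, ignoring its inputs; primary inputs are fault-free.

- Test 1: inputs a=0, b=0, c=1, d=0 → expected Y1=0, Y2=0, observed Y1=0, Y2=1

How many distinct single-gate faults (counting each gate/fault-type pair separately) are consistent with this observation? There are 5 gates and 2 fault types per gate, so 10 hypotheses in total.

Fault-free: U0=1, U1=1, U2=0, U3=1, U4=0 → Y1=0, Y2=0. Observed Y1=0, Y2=1.
  U0 stuck-at-0: output Y1=0, Y2=1 ✓
  U0 stuck-at-1: output Y1=0, Y2=0 ✗
  U1 stuck-at-0: output Y1=0, Y2=1 ✓
  U1 stuck-at-1: output Y1=0, Y2=0 ✗
  U2 stuck-at-0: output Y1=0, Y2=0 ✗
  U2 stuck-at-1: output Y1=1, Y2=1 ✗
  U3 stuck-at-0: output Y1=0, Y2=1 ✓
  U3 stuck-at-1: output Y1=0, Y2=0 ✗
  U4 stuck-at-0: output Y1=0, Y2=0 ✗
  U4 stuck-at-1: output Y1=0, Y2=1 ✓
Consistent faults: {U0 stuck-at-0, U1 stuck-at-0, U3 stuck-at-0, U4 stuck-at-1} — 4 in all.

4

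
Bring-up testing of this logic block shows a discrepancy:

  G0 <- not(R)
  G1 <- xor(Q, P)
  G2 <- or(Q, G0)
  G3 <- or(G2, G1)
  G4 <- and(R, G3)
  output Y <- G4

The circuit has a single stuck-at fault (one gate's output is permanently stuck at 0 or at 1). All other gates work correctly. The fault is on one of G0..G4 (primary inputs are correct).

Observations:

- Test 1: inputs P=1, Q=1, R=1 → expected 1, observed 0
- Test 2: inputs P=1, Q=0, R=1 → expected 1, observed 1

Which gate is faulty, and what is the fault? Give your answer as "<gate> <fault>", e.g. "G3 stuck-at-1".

Fault-free values for test 1 (P=1, Q=1, R=1): G0=0, G1=0, G2=1, G3=1, G4=1, giving Y=1. Observed 0.
Test 1: faults giving observed 0 are {G2 stuck-at-0, G3 stuck-at-0, G4 stuck-at-0}.
Test 2 (P=1, Q=0, R=1): fault-free G0=0, G1=1, G2=0, G3=1, G4=1 → 1; observed 1. Eliminates G3 stuck-at-0, G4 stuck-at-0.
Only G2 stuck-at-0 is consistent with every test.

G2 stuck-at-0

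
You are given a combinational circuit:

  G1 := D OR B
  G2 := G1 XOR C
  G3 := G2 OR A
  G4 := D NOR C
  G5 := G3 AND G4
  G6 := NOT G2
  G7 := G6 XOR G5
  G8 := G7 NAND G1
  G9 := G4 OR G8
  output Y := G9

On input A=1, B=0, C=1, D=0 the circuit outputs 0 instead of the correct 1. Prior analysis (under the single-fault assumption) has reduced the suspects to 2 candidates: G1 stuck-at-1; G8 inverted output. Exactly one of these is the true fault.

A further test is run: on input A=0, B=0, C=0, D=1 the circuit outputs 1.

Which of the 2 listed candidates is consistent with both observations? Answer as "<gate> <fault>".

G1 stuck-at-1

Evaluate each candidate on input A=0, B=0, C=0, D=1:
  G1 stuck-at-1: G1=1 [stuck-at-1], G2=1, G3=1, G4=0, G5=0, G6=0, G7=0, G8=1, G9=1 → 1 — matches
  G8 inverted output: G1=1, G2=1, G3=1, G4=0, G5=0, G6=0, G7=0, G8=0 [inverted output], G9=0 → 0 — eliminated
Only G1 stuck-at-1 reproduces the observed 1.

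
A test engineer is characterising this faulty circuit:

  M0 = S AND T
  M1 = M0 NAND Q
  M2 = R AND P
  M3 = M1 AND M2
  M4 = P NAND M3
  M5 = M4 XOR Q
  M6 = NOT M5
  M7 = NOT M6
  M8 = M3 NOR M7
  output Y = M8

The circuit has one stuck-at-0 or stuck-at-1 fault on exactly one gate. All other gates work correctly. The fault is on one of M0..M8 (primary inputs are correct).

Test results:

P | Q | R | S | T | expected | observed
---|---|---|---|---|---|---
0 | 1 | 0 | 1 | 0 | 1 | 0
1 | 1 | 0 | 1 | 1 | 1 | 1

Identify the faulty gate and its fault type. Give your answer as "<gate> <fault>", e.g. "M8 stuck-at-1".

M2 stuck-at-1

Fault-free values for test 1 (P=0, Q=1, R=0, S=1, T=0): M0=0, M1=1, M2=0, M3=0, M4=1, M5=0, M6=1, M7=0, M8=1, giving Y=1. Observed 0.
Test 1: faults giving observed 0 are {M2 stuck-at-1, M3 stuck-at-1, M4 stuck-at-0, M5 stuck-at-1, M6 stuck-at-0, M7 stuck-at-1, M8 stuck-at-0}.
Test 2 (P=1, Q=1, R=0, S=1, T=1): fault-free M0=1, M1=0, M2=0, M3=0, M4=1, M5=0, M6=1, M7=0, M8=1 → 1; observed 1. Eliminates M3 stuck-at-1, M4 stuck-at-0, M5 stuck-at-1, M6 stuck-at-0, M7 stuck-at-1, M8 stuck-at-0.
Only M2 stuck-at-1 is consistent with every test.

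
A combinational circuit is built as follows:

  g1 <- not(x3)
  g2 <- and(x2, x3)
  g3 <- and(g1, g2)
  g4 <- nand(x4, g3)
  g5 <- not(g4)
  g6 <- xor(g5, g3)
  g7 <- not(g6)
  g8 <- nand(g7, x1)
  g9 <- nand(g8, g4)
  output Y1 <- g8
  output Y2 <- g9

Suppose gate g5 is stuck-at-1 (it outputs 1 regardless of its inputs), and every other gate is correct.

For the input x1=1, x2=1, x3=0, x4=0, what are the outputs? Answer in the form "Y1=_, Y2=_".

Propagate with g5 forced: g1=1, g2=0, g3=0, g4=1, g5=1 [stuck-at-1], g6=1, g7=0, g8=1, g9=0.
So the outputs are Y1=1, Y2=0. (Without the fault they would be Y1=0, Y2=1.)

Y1=1, Y2=0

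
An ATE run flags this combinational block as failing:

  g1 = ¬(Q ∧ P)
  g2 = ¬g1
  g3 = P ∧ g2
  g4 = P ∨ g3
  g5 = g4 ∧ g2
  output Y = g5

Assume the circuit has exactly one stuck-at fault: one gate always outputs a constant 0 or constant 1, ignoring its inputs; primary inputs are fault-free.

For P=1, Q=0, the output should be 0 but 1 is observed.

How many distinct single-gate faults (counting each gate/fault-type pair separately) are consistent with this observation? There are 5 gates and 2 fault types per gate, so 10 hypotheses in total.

Fault-free: g1=1, g2=0, g3=0, g4=1, g5=0 → 0. Observed 1.
  g1 stuck-at-0: output 1 ✓
  g1 stuck-at-1: output 0 ✗
  g2 stuck-at-0: output 0 ✗
  g2 stuck-at-1: output 1 ✓
  g3 stuck-at-0: output 0 ✗
  g3 stuck-at-1: output 0 ✗
  g4 stuck-at-0: output 0 ✗
  g4 stuck-at-1: output 0 ✗
  g5 stuck-at-0: output 0 ✗
  g5 stuck-at-1: output 1 ✓
Consistent faults: {g1 stuck-at-0, g2 stuck-at-1, g5 stuck-at-1} — 3 in all.

3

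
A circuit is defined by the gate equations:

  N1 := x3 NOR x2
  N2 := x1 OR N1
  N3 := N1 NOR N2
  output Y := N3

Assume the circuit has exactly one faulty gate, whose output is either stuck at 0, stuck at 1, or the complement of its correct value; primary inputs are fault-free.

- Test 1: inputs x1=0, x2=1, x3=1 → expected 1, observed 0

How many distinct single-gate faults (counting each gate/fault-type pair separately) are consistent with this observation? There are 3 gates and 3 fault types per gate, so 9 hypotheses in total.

Fault-free: N1=0, N2=0, N3=1 → 1. Observed 0.
  N1 stuck-at-0: output 1 ✗
  N1 stuck-at-1: output 0 ✓
  N1 inverted output: output 0 ✓
  N2 stuck-at-0: output 1 ✗
  N2 stuck-at-1: output 0 ✓
  N2 inverted output: output 0 ✓
  N3 stuck-at-0: output 0 ✓
  N3 stuck-at-1: output 1 ✗
  N3 inverted output: output 0 ✓
Consistent faults: {N1 stuck-at-1, N1 inverted output, N2 stuck-at-1, N2 inverted output, N3 stuck-at-0, N3 inverted output} — 6 in all.

6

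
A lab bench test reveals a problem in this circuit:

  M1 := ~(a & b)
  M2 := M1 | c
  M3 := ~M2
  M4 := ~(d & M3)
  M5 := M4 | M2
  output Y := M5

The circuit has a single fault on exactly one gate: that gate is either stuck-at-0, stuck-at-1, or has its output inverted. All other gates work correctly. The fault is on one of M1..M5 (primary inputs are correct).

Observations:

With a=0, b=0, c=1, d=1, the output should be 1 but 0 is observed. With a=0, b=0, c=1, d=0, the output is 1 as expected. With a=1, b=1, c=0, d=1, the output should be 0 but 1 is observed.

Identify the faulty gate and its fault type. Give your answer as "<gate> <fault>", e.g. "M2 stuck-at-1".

M2 inverted output

Fault-free values for test 1 (a=0, b=0, c=1, d=1): M1=1, M2=1, M3=0, M4=1, M5=1, giving Y=1. Observed 0.
Test 1: faults giving observed 0 are {M2 stuck-at-0, M2 inverted output, M5 stuck-at-0, M5 inverted output}.
Test 2 (a=0, b=0, c=1, d=0): fault-free M1=1, M2=1, M3=0, M4=1, M5=1 → 1; observed 1. Eliminates M5 stuck-at-0, M5 inverted output.
Test 3 (a=1, b=1, c=0, d=1): fault-free M1=0, M2=0, M3=1, M4=0, M5=0 → 0; observed 1. Eliminates M2 stuck-at-0.
Only M2 inverted output is consistent with every test.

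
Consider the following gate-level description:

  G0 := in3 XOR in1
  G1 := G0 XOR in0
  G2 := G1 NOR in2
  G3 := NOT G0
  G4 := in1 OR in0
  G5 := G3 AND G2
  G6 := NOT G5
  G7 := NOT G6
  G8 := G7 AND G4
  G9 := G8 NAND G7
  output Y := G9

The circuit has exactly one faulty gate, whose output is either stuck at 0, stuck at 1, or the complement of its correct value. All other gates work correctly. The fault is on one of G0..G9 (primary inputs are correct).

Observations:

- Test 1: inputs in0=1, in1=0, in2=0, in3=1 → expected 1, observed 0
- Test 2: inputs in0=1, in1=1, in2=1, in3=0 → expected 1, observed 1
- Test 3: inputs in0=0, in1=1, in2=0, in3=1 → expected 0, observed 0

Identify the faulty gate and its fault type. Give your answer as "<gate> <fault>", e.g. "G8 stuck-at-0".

Fault-free values for test 1 (in0=1, in1=0, in2=0, in3=1): G0=1, G1=0, G2=1, G3=0, G4=1, G5=0, G6=1, G7=0, G8=0, G9=1, giving Y=1. Observed 0.
Test 1: faults giving observed 0 are {G3 stuck-at-1, G3 inverted output, G5 stuck-at-1, G5 inverted output, G6 stuck-at-0, G6 inverted output, G7 stuck-at-1, G7 inverted output, G9 stuck-at-0, G9 inverted output}.
Test 2 (in0=1, in1=1, in2=1, in3=0): fault-free G0=1, G1=0, G2=0, G3=0, G4=1, G5=0, G6=1, G7=0, G8=0, G9=1 → 1; observed 1. Eliminates G5 stuck-at-1, G5 inverted output, G6 stuck-at-0, G6 inverted output, G7 stuck-at-1, G7 inverted output, G9 stuck-at-0, G9 inverted output.
Test 3 (in0=0, in1=1, in2=0, in3=1): fault-free G0=0, G1=0, G2=1, G3=1, G4=1, G5=1, G6=0, G7=1, G8=1, G9=0 → 0; observed 0. Eliminates G3 inverted output.
Only G3 stuck-at-1 is consistent with every test.

G3 stuck-at-1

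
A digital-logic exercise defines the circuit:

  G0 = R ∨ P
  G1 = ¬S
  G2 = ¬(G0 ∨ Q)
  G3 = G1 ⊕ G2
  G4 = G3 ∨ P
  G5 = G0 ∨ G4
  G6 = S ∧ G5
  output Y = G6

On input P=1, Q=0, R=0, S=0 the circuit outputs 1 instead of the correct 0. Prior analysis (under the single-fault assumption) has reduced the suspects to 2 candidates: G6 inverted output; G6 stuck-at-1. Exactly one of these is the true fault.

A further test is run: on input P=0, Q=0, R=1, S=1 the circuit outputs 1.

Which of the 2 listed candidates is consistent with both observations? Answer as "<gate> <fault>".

Evaluate each candidate on input P=0, Q=0, R=1, S=1:
  G6 inverted output: G0=1, G1=0, G2=0, G3=0, G4=0, G5=1, G6=0 [inverted output] → 0 — eliminated
  G6 stuck-at-1: G0=1, G1=0, G2=0, G3=0, G4=0, G5=1, G6=1 [stuck-at-1] → 1 — matches
Only G6 stuck-at-1 reproduces the observed 1.

G6 stuck-at-1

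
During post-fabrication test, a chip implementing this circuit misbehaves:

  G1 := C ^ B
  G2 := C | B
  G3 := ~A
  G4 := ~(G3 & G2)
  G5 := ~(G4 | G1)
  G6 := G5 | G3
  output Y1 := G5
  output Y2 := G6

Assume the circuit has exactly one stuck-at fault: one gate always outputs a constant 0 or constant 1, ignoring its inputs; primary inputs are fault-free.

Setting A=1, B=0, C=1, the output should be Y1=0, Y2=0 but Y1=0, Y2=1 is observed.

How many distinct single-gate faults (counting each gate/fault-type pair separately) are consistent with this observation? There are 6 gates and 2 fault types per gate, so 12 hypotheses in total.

2

Fault-free: G1=1, G2=1, G3=0, G4=1, G5=0, G6=0 → Y1=0, Y2=0. Observed Y1=0, Y2=1.
  G1 stuck-at-0: output Y1=0, Y2=0 ✗
  G1 stuck-at-1: output Y1=0, Y2=0 ✗
  G2 stuck-at-0: output Y1=0, Y2=0 ✗
  G2 stuck-at-1: output Y1=0, Y2=0 ✗
  G3 stuck-at-0: output Y1=0, Y2=0 ✗
  G3 stuck-at-1: output Y1=0, Y2=1 ✓
  G4 stuck-at-0: output Y1=0, Y2=0 ✗
  G4 stuck-at-1: output Y1=0, Y2=0 ✗
  G5 stuck-at-0: output Y1=0, Y2=0 ✗
  G5 stuck-at-1: output Y1=1, Y2=1 ✗
  G6 stuck-at-0: output Y1=0, Y2=0 ✗
  G6 stuck-at-1: output Y1=0, Y2=1 ✓
Consistent faults: {G3 stuck-at-1, G6 stuck-at-1} — 2 in all.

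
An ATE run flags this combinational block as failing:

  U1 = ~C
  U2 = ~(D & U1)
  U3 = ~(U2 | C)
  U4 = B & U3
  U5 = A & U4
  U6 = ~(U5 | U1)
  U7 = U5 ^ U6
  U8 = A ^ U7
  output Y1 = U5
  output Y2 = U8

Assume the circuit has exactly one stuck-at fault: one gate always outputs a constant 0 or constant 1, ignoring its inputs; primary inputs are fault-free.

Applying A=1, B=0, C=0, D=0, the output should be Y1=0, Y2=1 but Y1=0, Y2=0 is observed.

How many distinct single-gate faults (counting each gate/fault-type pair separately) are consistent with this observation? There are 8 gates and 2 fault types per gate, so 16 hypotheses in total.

Fault-free: U1=1, U2=1, U3=0, U4=0, U5=0, U6=0, U7=0, U8=1 → Y1=0, Y2=1. Observed Y1=0, Y2=0.
  U1: stuck-at-0 ✓; others ✗
  U2: none of the 2 fault types match ✗
  U3: none of the 2 fault types match ✗
  U4: none of the 2 fault types match ✗
  U5: none of the 2 fault types match ✗
  U6: stuck-at-1 ✓; others ✗
  U7: stuck-at-1 ✓; others ✗
  U8: stuck-at-0 ✓; others ✗
Consistent faults: {U1 stuck-at-0, U6 stuck-at-1, U7 stuck-at-1, U8 stuck-at-0} — 4 in all.

4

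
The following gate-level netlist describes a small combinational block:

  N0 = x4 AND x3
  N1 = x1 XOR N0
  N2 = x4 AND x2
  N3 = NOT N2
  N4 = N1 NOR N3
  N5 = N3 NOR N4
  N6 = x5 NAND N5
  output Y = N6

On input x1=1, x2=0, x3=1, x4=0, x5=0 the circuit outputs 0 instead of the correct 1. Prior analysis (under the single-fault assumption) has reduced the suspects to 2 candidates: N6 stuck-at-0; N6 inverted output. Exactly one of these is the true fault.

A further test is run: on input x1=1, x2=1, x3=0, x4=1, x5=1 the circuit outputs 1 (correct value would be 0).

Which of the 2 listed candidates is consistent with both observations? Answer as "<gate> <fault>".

Evaluate each candidate on input x1=1, x2=1, x3=0, x4=1, x5=1:
  N6 stuck-at-0: N0=0, N1=1, N2=1, N3=0, N4=0, N5=1, N6=0 [stuck-at-0] → 0 — eliminated
  N6 inverted output: N0=0, N1=1, N2=1, N3=0, N4=0, N5=1, N6=1 [inverted output] → 1 — matches
Only N6 inverted output reproduces the observed 1.

N6 inverted output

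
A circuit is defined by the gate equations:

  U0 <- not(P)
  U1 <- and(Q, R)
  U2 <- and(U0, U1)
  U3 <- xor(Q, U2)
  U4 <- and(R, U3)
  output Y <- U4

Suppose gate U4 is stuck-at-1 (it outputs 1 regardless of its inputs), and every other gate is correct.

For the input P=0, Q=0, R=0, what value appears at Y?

Propagate with U4 forced: U0=1, U1=0, U2=0, U3=0, U4=1 [stuck-at-1].
So Y = 1. (Without the fault it would be 0.)

1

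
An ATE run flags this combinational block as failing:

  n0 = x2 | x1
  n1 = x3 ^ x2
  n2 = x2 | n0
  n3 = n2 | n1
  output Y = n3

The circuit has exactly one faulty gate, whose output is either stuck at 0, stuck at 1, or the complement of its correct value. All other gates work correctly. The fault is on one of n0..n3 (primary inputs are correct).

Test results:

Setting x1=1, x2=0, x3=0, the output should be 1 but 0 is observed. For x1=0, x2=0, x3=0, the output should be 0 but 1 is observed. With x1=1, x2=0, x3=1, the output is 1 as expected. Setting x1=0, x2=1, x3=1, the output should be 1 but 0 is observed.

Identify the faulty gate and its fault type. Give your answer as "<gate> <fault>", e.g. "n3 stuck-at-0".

Fault-free values for test 1 (x1=1, x2=0, x3=0): n0=1, n1=0, n2=1, n3=1, giving Y=1. Observed 0.
Test 1: faults giving observed 0 are {n0 stuck-at-0, n0 inverted output, n2 stuck-at-0, n2 inverted output, n3 stuck-at-0, n3 inverted output}.
Test 2 (x1=0, x2=0, x3=0): fault-free n0=0, n1=0, n2=0, n3=0 → 0; observed 1. Eliminates n0 stuck-at-0, n2 stuck-at-0, n3 stuck-at-0.
Test 3 (x1=1, x2=0, x3=1): fault-free n0=1, n1=1, n2=1, n3=1 → 1; observed 1. Eliminates n3 inverted output.
Test 4 (x1=0, x2=1, x3=1): fault-free n0=1, n1=0, n2=1, n3=1 → 1; observed 0. Eliminates n0 inverted output.
Only n2 inverted output is consistent with every test.

n2 inverted output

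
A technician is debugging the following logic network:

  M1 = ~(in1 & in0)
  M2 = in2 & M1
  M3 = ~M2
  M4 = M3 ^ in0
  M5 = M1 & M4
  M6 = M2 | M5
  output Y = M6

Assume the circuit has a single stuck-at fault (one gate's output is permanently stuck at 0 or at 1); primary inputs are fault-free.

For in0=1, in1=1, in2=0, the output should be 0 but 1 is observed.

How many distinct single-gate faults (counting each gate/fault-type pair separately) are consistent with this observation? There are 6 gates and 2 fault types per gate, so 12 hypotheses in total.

Fault-free: M1=0, M2=0, M3=1, M4=0, M5=0, M6=0 → 0. Observed 1.
  M1 stuck-at-0: output 0 ✗
  M1 stuck-at-1: output 0 ✗
  M2 stuck-at-0: output 0 ✗
  M2 stuck-at-1: output 1 ✓
  M3 stuck-at-0: output 0 ✗
  M3 stuck-at-1: output 0 ✗
  M4 stuck-at-0: output 0 ✗
  M4 stuck-at-1: output 0 ✗
  M5 stuck-at-0: output 0 ✗
  M5 stuck-at-1: output 1 ✓
  M6 stuck-at-0: output 0 ✗
  M6 stuck-at-1: output 1 ✓
Consistent faults: {M2 stuck-at-1, M5 stuck-at-1, M6 stuck-at-1} — 3 in all.

3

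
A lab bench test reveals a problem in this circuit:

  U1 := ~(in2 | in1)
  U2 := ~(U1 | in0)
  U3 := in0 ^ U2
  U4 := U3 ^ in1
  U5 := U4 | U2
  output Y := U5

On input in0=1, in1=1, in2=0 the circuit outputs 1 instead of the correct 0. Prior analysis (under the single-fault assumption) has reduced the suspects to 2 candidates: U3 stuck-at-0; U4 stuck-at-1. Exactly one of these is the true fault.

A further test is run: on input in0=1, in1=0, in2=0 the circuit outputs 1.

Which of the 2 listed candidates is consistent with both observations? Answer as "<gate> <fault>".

Evaluate each candidate on input in0=1, in1=0, in2=0:
  U3 stuck-at-0: U1=1, U2=0, U3=0 [stuck-at-0], U4=0, U5=0 → 0 — eliminated
  U4 stuck-at-1: U1=1, U2=0, U3=1, U4=1 [stuck-at-1], U5=1 → 1 — matches
Only U4 stuck-at-1 reproduces the observed 1.

U4 stuck-at-1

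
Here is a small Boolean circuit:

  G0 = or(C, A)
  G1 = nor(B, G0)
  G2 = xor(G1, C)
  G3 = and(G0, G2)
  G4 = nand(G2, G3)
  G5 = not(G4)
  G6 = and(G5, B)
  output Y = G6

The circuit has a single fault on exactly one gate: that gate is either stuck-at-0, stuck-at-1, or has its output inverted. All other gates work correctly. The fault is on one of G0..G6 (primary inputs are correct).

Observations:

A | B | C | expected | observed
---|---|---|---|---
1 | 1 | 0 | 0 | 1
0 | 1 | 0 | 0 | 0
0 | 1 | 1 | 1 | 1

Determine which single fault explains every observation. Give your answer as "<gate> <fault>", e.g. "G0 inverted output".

G2 stuck-at-1

Fault-free values for test 1 (A=1, B=1, C=0): G0=1, G1=0, G2=0, G3=0, G4=1, G5=0, G6=0, giving Y=0. Observed 1.
Test 1: faults giving observed 1 are {G1 stuck-at-1, G1 inverted output, G2 stuck-at-1, G2 inverted output, G4 stuck-at-0, G4 inverted output, G5 stuck-at-1, G5 inverted output, G6 stuck-at-1, G6 inverted output}.
Test 2 (A=0, B=1, C=0): fault-free G0=0, G1=0, G2=0, G3=0, G4=1, G5=0, G6=0 → 0; observed 0. Eliminates G4 stuck-at-0, G4 inverted output, G5 stuck-at-1, G5 inverted output, G6 stuck-at-1, G6 inverted output.
Test 3 (A=0, B=1, C=1): fault-free G0=1, G1=0, G2=1, G3=1, G4=0, G5=1, G6=1 → 1; observed 1. Eliminates G1 stuck-at-1, G1 inverted output, G2 inverted output.
Only G2 stuck-at-1 is consistent with every test.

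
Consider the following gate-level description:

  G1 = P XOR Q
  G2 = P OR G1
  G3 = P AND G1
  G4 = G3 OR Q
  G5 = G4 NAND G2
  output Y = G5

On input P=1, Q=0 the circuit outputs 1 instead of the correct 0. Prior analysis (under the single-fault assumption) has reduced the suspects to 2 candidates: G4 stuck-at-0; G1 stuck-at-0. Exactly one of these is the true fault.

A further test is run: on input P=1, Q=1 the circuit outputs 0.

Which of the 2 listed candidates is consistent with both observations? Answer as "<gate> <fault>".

G1 stuck-at-0

Evaluate each candidate on input P=1, Q=1:
  G4 stuck-at-0: G1=0, G2=1, G3=0, G4=0 [stuck-at-0], G5=1 → 1 — eliminated
  G1 stuck-at-0: G1=0 [stuck-at-0], G2=1, G3=0, G4=1, G5=0 → 0 — matches
Only G1 stuck-at-0 reproduces the observed 0.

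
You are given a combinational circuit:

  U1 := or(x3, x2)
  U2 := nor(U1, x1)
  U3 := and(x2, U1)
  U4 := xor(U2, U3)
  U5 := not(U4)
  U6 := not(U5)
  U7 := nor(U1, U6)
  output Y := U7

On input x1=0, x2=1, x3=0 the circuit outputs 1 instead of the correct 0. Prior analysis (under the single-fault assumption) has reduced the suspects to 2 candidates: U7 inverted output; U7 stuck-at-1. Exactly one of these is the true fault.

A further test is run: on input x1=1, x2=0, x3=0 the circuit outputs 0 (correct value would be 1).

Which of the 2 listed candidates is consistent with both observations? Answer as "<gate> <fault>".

Evaluate each candidate on input x1=1, x2=0, x3=0:
  U7 inverted output: U1=0, U2=0, U3=0, U4=0, U5=1, U6=0, U7=0 [inverted output] → 0 — matches
  U7 stuck-at-1: U1=0, U2=0, U3=0, U4=0, U5=1, U6=0, U7=1 [stuck-at-1] → 1 — eliminated
Only U7 inverted output reproduces the observed 0.

U7 inverted output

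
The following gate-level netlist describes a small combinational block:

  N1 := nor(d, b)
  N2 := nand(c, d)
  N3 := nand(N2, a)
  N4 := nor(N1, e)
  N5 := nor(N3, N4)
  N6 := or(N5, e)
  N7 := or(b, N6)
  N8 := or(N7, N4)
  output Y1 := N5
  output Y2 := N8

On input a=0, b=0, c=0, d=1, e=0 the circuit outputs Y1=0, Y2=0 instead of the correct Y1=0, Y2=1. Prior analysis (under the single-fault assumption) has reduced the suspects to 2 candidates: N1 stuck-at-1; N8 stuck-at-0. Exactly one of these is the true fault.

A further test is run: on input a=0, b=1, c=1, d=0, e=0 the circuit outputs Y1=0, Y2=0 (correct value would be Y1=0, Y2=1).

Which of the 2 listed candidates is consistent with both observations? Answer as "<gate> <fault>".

N8 stuck-at-0

Evaluate each candidate on input a=0, b=1, c=1, d=0, e=0:
  N1 stuck-at-1: N1=1 [stuck-at-1], N2=1, N3=1, N4=0, N5=0, N6=0, N7=1, N8=1 → Y1=0, Y2=1 — eliminated
  N8 stuck-at-0: N1=0, N2=1, N3=1, N4=1, N5=0, N6=0, N7=1, N8=0 [stuck-at-0] → Y1=0, Y2=0 — matches
Only N8 stuck-at-0 reproduces the observed Y1=0, Y2=0.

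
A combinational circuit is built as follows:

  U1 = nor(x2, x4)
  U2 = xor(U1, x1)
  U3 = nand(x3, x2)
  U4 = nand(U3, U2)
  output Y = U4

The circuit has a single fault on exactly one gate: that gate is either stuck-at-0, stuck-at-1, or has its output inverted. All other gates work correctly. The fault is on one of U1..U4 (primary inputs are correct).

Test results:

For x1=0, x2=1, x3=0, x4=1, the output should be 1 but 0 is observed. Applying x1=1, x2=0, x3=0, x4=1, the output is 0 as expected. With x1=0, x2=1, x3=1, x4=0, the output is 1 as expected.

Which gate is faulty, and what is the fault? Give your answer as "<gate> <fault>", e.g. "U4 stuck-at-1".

Fault-free values for test 1 (x1=0, x2=1, x3=0, x4=1): U1=0, U2=0, U3=1, U4=1, giving Y=1. Observed 0.
Test 1: faults giving observed 0 are {U1 stuck-at-1, U1 inverted output, U2 stuck-at-1, U2 inverted output, U4 stuck-at-0, U4 inverted output}.
Test 2 (x1=1, x2=0, x3=0, x4=1): fault-free U1=0, U2=1, U3=1, U4=0 → 0; observed 0. Eliminates U1 stuck-at-1, U1 inverted output, U2 inverted output, U4 inverted output.
Test 3 (x1=0, x2=1, x3=1, x4=0): fault-free U1=0, U2=0, U3=0, U4=1 → 1; observed 1. Eliminates U4 stuck-at-0.
Only U2 stuck-at-1 is consistent with every test.

U2 stuck-at-1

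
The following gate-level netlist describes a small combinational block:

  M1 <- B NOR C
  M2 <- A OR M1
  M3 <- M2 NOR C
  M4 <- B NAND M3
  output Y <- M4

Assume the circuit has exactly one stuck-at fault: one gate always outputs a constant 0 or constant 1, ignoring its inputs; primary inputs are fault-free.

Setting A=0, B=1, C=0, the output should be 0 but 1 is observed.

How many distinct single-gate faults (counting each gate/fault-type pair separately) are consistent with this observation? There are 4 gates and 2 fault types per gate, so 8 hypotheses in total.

4

Fault-free: M1=0, M2=0, M3=1, M4=0 → 0. Observed 1.
  M1 stuck-at-0: output 0 ✗
  M1 stuck-at-1: output 1 ✓
  M2 stuck-at-0: output 0 ✗
  M2 stuck-at-1: output 1 ✓
  M3 stuck-at-0: output 1 ✓
  M3 stuck-at-1: output 0 ✗
  M4 stuck-at-0: output 0 ✗
  M4 stuck-at-1: output 1 ✓
Consistent faults: {M1 stuck-at-1, M2 stuck-at-1, M3 stuck-at-0, M4 stuck-at-1} — 4 in all.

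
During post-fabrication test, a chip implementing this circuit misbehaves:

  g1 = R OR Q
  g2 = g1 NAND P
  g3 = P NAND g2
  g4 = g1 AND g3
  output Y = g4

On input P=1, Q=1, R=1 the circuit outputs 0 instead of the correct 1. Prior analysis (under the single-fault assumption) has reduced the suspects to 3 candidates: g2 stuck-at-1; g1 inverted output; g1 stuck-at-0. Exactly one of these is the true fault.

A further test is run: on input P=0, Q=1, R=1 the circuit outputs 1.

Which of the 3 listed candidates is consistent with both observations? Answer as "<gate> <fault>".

Evaluate each candidate on input P=0, Q=1, R=1:
  g2 stuck-at-1: g1=1, g2=1 [stuck-at-1], g3=1, g4=1 → 1 — matches
  g1 inverted output: g1=0 [inverted output], g2=1, g3=1, g4=0 → 0 — eliminated
  g1 stuck-at-0: g1=0 [stuck-at-0], g2=1, g3=1, g4=0 → 0 — eliminated
Only g2 stuck-at-1 reproduces the observed 1.

g2 stuck-at-1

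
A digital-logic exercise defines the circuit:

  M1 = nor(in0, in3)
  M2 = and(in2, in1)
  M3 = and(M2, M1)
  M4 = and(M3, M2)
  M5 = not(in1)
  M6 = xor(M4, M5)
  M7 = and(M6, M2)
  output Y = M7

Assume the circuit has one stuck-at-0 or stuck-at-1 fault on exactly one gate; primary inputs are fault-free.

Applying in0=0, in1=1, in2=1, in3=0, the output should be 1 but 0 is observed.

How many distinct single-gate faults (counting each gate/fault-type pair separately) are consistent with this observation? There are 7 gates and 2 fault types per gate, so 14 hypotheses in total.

Fault-free: M1=1, M2=1, M3=1, M4=1, M5=0, M6=1, M7=1 → 1. Observed 0.
  M1 stuck-at-0: output 0 ✓
  M1 stuck-at-1: output 1 ✗
  M2 stuck-at-0: output 0 ✓
  M2 stuck-at-1: output 1 ✗
  M3 stuck-at-0: output 0 ✓
  M3 stuck-at-1: output 1 ✗
  M4 stuck-at-0: output 0 ✓
  M4 stuck-at-1: output 1 ✗
  M5 stuck-at-0: output 1 ✗
  M5 stuck-at-1: output 0 ✓
  M6 stuck-at-0: output 0 ✓
  M6 stuck-at-1: output 1 ✗
  M7 stuck-at-0: output 0 ✓
  M7 stuck-at-1: output 1 ✗
Consistent faults: {M1 stuck-at-0, M2 stuck-at-0, M3 stuck-at-0, M4 stuck-at-0, M5 stuck-at-1, M6 stuck-at-0, M7 stuck-at-0} — 7 in all.

7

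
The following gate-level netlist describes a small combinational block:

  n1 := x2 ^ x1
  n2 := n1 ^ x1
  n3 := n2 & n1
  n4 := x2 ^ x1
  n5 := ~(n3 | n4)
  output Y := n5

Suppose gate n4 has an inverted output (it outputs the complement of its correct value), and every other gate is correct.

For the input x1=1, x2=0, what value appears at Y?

Propagate with n4 forced: n1=1, n2=0, n3=0, n4=0 [inverted output], n5=1.
So Y = 1. (Without the fault it would be 0.)

1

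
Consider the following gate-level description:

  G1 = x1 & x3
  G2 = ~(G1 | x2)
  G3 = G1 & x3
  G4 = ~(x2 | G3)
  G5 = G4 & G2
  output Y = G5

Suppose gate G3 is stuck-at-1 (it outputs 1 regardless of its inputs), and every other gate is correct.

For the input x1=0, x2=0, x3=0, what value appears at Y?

0

Propagate with G3 forced: G1=0, G2=1, G3=1 [stuck-at-1], G4=0, G5=0.
So Y = 0. (Without the fault it would be 1.)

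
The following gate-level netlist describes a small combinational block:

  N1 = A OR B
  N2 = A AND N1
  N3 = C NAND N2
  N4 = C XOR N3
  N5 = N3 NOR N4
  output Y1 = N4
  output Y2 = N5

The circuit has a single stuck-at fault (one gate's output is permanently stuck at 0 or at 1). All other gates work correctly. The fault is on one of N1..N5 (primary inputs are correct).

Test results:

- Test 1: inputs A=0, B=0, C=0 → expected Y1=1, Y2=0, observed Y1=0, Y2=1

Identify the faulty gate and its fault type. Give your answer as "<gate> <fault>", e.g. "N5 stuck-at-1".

N3 stuck-at-0

Fault-free values for test 1 (A=0, B=0, C=0): N1=0, N2=0, N3=1, N4=1, N5=0, giving Y1=1, Y2=0. Observed Y1=0, Y2=1.
Test 1: faults giving observed Y1=0, Y2=1 are {N3 stuck-at-0}.
Only N3 stuck-at-0 is consistent with every test.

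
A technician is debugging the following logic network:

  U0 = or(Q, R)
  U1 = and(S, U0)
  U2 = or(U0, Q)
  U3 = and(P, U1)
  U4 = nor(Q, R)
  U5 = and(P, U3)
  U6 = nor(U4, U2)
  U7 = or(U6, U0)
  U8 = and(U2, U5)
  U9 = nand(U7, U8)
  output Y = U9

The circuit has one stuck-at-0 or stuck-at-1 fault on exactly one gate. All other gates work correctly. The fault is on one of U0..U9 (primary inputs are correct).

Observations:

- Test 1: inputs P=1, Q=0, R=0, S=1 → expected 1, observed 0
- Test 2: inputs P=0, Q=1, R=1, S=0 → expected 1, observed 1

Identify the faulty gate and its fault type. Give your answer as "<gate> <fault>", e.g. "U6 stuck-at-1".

Fault-free values for test 1 (P=1, Q=0, R=0, S=1): U0=0, U1=0, U2=0, U3=0, U4=1, U5=0, U6=0, U7=0, U8=0, U9=1, giving Y=1. Observed 0.
Test 1: faults giving observed 0 are {U0 stuck-at-1, U9 stuck-at-0}.
Test 2 (P=0, Q=1, R=1, S=0): fault-free U0=1, U1=0, U2=1, U3=0, U4=0, U5=0, U6=0, U7=1, U8=0, U9=1 → 1; observed 1. Eliminates U9 stuck-at-0.
Only U0 stuck-at-1 is consistent with every test.

U0 stuck-at-1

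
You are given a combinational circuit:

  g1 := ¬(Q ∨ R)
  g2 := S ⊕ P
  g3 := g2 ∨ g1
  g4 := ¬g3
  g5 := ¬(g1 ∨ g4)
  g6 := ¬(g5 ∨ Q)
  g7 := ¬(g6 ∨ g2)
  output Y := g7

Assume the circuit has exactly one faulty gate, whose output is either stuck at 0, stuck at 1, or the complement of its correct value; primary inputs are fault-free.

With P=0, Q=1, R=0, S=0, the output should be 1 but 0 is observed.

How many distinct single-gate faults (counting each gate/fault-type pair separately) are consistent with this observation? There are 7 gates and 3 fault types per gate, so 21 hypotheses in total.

6

Fault-free: g1=0, g2=0, g3=0, g4=1, g5=0, g6=0, g7=1 → 1. Observed 0.
  g1: none of the 3 fault types match ✗
  g2: stuck-at-1, inverted output ✓; others ✗
  g3: none of the 3 fault types match ✗
  g4: none of the 3 fault types match ✗
  g5: none of the 3 fault types match ✗
  g6: stuck-at-1, inverted output ✓; others ✗
  g7: stuck-at-0, inverted output ✓; others ✗
Consistent faults: {g2 stuck-at-1, g2 inverted output, g6 stuck-at-1, g6 inverted output, g7 stuck-at-0, g7 inverted output} — 6 in all.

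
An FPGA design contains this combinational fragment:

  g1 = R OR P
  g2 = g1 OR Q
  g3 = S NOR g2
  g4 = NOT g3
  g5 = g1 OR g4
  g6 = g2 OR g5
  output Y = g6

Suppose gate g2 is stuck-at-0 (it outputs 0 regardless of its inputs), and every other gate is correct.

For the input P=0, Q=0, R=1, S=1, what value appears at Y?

Propagate with g2 forced: g1=1, g2=0 [stuck-at-0], g3=0, g4=1, g5=1, g6=1.
So Y = 1. (Same as the fault-free value — the fault is masked on this input.)

1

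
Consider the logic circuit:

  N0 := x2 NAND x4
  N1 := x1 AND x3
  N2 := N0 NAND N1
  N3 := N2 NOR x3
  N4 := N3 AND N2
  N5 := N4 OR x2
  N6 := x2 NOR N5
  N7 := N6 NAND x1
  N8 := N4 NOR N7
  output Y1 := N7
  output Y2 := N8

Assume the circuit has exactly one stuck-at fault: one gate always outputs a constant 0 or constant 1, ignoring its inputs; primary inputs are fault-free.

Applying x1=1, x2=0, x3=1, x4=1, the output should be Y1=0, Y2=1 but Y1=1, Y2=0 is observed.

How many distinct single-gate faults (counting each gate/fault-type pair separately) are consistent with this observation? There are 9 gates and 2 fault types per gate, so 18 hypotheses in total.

4

Fault-free: N0=1, N1=1, N2=0, N3=0, N4=0, N5=0, N6=1, N7=0, N8=1 → Y1=0, Y2=1. Observed Y1=1, Y2=0.
  N0: none of the 2 fault types match ✗
  N1: none of the 2 fault types match ✗
  N2: none of the 2 fault types match ✗
  N3: none of the 2 fault types match ✗
  N4: stuck-at-1 ✓; others ✗
  N5: stuck-at-1 ✓; others ✗
  N6: stuck-at-0 ✓; others ✗
  N7: stuck-at-1 ✓; others ✗
  N8: none of the 2 fault types match ✗
Consistent faults: {N4 stuck-at-1, N5 stuck-at-1, N6 stuck-at-0, N7 stuck-at-1} — 4 in all.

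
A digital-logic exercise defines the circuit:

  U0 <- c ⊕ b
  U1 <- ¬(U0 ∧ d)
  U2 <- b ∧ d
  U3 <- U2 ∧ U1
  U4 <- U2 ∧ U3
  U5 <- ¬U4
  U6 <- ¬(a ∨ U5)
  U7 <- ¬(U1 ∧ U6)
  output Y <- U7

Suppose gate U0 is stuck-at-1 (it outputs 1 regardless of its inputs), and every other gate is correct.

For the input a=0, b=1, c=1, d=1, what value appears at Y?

Propagate with U0 forced: U0=1 [stuck-at-1], U1=0, U2=1, U3=0, U4=0, U5=1, U6=0, U7=1.
So Y = 1. (Without the fault it would be 0.)

1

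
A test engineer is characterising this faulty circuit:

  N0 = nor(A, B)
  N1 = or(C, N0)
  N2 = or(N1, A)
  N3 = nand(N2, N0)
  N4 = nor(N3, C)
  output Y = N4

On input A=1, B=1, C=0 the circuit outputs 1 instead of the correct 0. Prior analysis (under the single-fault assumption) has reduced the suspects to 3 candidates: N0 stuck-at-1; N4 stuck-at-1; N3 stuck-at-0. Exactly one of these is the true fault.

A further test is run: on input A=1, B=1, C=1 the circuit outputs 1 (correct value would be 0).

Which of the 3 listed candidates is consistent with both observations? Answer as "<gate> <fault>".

N4 stuck-at-1

Evaluate each candidate on input A=1, B=1, C=1:
  N0 stuck-at-1: N0=1 [stuck-at-1], N1=1, N2=1, N3=0, N4=0 → 0 — eliminated
  N4 stuck-at-1: N0=0, N1=1, N2=1, N3=1, N4=1 [stuck-at-1] → 1 — matches
  N3 stuck-at-0: N0=0, N1=1, N2=1, N3=0 [stuck-at-0], N4=0 → 0 — eliminated
Only N4 stuck-at-1 reproduces the observed 1.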